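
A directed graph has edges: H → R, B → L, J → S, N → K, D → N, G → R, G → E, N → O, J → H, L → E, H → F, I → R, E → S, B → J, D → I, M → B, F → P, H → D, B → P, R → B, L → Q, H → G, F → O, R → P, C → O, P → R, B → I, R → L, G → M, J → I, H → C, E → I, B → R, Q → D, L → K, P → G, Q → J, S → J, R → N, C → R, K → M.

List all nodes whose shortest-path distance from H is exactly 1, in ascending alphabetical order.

Level 0: H
Level 1: C, D, F, G, R
Level 2: B, E, I, L, M, N, O, P
Level 3: J, K, Q, S

C, D, F, G, R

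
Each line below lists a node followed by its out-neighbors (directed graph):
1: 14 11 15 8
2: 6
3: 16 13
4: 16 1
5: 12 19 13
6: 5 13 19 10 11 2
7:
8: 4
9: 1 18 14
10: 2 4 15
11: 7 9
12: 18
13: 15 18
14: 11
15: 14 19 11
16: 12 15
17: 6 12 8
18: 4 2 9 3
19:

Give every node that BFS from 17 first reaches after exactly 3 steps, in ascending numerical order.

Level 0: 17
Level 1: 6, 8, 12
Level 2: 2, 4, 5, 10, 11, 13, 18, 19
Level 3: 1, 3, 7, 9, 15, 16
Level 4: 14

1, 3, 7, 9, 15, 16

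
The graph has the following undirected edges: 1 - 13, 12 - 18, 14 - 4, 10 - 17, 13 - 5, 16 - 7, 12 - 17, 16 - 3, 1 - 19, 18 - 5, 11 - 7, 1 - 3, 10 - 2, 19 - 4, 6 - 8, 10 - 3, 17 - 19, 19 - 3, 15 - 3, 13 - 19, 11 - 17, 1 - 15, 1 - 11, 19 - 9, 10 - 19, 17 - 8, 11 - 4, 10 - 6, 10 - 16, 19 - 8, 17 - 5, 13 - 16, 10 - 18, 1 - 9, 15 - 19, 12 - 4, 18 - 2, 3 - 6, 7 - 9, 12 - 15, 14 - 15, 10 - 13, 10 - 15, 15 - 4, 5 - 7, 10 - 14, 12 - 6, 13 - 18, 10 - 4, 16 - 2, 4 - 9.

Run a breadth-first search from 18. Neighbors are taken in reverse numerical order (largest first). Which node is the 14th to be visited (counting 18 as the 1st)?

Visit 18; enqueue 13, 12, 10, 5, 2 → queue [13, 12, 10, 5, 2]
Visit 13; enqueue 19, 16, 1 → queue [12, 10, 5, 2, 19, 16, 1]
Visit 12; enqueue 17, 15, 6, 4 → queue [10, 5, 2, 19, 16, 1, 17, 15, 6, 4]
Visit 10; enqueue 14, 3 → queue [5, 2, 19, 16, 1, 17, 15, 6, 4, 14, 3]
Visit 5; enqueue 7 → queue [2, 19, 16, 1, 17, 15, 6, 4, 14, 3, 7]
Visit 2 → queue [19, 16, 1, 17, 15, 6, 4, 14, 3, 7]
Visit 19; enqueue 9, 8 → queue [16, 1, 17, 15, 6, 4, 14, 3, 7, 9, 8]
Visit 16 → queue [1, 17, 15, 6, 4, 14, 3, 7, 9, 8]
Visit 1; enqueue 11 → queue [17, 15, 6, 4, 14, 3, 7, 9, 8, 11]
Visit 17 → queue [15, 6, 4, 14, 3, 7, 9, 8, 11]
Visit 15 → queue [6, 4, 14, 3, 7, 9, 8, 11]
Visit 6 → queue [4, 14, 3, 7, 9, 8, 11]
Visit 4 → queue [14, 3, 7, 9, 8, 11]
Visit 14 → queue [3, 7, 9, 8, 11]
Visit 3 → queue [7, 9, 8, 11]
Visit 7 → queue [9, 8, 11]
Visit 9 → queue [8, 11]
Visit 8 → queue [11]
Visit 11 → queue []

Visit order: 18, 13, 12, 10, 5, 2, 19, 16, 1, 17, 15, 6, 4, 14, 3, 7, 9, 8, 11

14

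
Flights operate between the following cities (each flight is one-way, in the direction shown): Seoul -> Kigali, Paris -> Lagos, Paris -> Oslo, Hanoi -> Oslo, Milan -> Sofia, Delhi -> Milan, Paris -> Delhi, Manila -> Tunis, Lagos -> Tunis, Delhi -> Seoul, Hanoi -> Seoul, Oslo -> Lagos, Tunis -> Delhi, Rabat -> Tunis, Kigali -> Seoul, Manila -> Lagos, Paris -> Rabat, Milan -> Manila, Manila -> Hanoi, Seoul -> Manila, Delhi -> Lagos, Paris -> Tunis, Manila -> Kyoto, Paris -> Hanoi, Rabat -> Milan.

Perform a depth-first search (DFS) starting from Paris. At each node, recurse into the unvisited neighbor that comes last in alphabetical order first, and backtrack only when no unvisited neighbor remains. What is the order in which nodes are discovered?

Visit Paris
Paris → Tunis
Tunis → Delhi
Delhi → Seoul
Seoul → Manila
Manila → Lagos
Manila → Kyoto
Manila → Hanoi
Hanoi → Oslo
Seoul → Kigali
Delhi → Milan
Milan → Sofia
Paris → Rabat

Paris, Tunis, Delhi, Seoul, Manila, Lagos, Kyoto, Hanoi, Oslo, Kigali, Milan, Sofia, Rabat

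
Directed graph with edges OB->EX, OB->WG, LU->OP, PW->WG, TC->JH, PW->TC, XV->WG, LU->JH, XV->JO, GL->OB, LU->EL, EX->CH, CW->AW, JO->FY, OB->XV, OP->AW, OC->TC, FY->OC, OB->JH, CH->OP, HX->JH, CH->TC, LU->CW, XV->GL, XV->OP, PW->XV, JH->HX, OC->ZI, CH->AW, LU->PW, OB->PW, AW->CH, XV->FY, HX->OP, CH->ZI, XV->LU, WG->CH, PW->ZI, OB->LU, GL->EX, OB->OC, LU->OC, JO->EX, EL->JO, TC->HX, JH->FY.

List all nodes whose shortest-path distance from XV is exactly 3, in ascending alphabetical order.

HX, TC, ZI

Level 0: XV
Level 1: FY, GL, JO, LU, OP, WG
Level 2: AW, CH, CW, EL, EX, JH, OB, OC, PW
Level 3: HX, TC, ZI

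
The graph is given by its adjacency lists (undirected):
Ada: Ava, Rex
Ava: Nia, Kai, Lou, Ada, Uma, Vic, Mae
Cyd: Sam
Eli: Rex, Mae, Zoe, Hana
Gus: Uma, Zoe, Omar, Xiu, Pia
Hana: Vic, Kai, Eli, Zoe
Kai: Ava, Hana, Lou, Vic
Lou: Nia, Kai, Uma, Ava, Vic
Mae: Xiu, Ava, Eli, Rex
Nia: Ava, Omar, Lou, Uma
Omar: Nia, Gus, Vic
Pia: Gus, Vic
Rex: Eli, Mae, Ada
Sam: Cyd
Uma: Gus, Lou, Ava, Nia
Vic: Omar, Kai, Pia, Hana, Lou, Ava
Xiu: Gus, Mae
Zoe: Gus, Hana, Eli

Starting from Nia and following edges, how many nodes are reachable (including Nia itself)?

16

BFS from Nia visits: Nia, Ava, Omar, Lou, Uma, Kai, Ada, Vic, Mae, Gus, Hana, Rex, Pia, Xiu, Eli, Zoe
Reachable nodes: 16 of 18 total.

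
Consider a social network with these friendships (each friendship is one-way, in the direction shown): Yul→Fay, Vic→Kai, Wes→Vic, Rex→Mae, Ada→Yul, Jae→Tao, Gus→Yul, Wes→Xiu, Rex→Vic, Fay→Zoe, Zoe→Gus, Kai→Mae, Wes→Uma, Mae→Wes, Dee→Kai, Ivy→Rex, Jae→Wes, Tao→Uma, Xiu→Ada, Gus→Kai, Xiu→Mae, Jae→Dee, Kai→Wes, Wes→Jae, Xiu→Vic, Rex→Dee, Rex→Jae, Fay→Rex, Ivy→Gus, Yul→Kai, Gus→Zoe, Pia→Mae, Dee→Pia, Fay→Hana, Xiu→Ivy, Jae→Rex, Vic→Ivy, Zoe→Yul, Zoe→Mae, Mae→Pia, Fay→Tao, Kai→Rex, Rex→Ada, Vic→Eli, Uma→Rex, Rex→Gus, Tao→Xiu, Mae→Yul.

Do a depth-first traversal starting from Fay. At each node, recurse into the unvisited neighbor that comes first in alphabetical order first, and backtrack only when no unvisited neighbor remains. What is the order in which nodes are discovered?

Fay, Hana, Rex, Ada, Yul, Kai, Mae, Pia, Wes, Jae, Dee, Tao, Uma, Xiu, Ivy, Gus, Zoe, Vic, Eli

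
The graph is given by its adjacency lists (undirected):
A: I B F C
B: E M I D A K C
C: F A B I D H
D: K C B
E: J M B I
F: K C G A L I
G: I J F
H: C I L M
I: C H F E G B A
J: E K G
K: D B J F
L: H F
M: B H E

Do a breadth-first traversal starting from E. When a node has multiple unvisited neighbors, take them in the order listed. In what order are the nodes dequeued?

E J M B I K G H D A C F L

Visit E; enqueue J, M, B, I → queue [J, M, B, I]
Visit J; enqueue K, G → queue [M, B, I, K, G]
Visit M; enqueue H → queue [B, I, K, G, H]
Visit B; enqueue D, A, C → queue [I, K, G, H, D, A, C]
Visit I; enqueue F → queue [K, G, H, D, A, C, F]
Visit K → queue [G, H, D, A, C, F]
Visit G → queue [H, D, A, C, F]
Visit H; enqueue L → queue [D, A, C, F, L]
Visit D → queue [A, C, F, L]
Visit A → queue [C, F, L]
Visit C → queue [F, L]
Visit F → queue [L]
Visit L → queue []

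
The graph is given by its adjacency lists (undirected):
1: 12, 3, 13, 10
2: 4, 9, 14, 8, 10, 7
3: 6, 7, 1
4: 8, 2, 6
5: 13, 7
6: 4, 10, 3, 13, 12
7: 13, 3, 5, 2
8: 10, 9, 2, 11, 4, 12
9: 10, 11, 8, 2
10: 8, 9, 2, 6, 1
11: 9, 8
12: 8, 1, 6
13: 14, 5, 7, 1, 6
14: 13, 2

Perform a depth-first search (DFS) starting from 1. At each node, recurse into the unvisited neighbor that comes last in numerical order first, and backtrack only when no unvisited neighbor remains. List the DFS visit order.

1 13 14 2 10 9 11 8 12 6 4 3 7 5

Visit 1
1 → 13
13 → 14
14 → 2
2 → 10
10 → 9
9 → 11
11 → 8
8 → 12
12 → 6
6 → 4
6 → 3
3 → 7
7 → 5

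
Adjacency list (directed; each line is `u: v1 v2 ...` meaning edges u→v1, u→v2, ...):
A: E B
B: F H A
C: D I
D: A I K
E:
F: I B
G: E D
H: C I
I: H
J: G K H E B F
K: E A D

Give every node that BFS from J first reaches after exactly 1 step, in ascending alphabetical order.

Level 0: J
Level 1: B, E, F, G, H, K
Level 2: A, C, D, I

B, E, F, G, H, K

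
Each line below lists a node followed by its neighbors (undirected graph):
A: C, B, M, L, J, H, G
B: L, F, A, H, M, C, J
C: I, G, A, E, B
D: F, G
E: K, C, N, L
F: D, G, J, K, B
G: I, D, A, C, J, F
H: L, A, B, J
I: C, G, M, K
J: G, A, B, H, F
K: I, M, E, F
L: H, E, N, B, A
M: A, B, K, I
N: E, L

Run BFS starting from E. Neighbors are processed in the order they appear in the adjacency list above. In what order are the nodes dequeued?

E, K, C, N, L, I, M, F, G, A, B, H, D, J

Visit E; enqueue K, C, N, L → queue [K, C, N, L]
Visit K; enqueue I, M, F → queue [C, N, L, I, M, F]
Visit C; enqueue G, A, B → queue [N, L, I, M, F, G, A, B]
Visit N → queue [L, I, M, F, G, A, B]
Visit L; enqueue H → queue [I, M, F, G, A, B, H]
Visit I → queue [M, F, G, A, B, H]
Visit M → queue [F, G, A, B, H]
Visit F; enqueue D, J → queue [G, A, B, H, D, J]
Visit G → queue [A, B, H, D, J]
Visit A → queue [B, H, D, J]
Visit B → queue [H, D, J]
Visit H → queue [D, J]
Visit D → queue [J]
Visit J → queue []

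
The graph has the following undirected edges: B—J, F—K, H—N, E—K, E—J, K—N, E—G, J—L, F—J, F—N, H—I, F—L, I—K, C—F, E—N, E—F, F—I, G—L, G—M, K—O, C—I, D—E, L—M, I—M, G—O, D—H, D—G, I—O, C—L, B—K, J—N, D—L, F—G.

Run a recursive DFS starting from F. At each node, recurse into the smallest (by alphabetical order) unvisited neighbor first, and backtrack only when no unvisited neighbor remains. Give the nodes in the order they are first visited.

Visit F
F → C
C → I
I → H
H → D
D → E
E → G
G → L
L → J
J → B
B → K
K → N
K → O
L → M

F -> C -> I -> H -> D -> E -> G -> L -> J -> B -> K -> N -> O -> M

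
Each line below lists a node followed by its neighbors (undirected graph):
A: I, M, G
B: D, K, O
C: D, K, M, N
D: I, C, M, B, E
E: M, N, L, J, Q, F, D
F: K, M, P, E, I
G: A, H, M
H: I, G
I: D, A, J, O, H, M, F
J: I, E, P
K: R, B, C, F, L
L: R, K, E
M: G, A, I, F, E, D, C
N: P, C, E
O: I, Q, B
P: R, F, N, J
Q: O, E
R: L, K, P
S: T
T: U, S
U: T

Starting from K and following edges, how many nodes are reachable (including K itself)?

18

BFS from K visits: K, B, C, F, L, R, D, O, M, N, E, I, P, Q, A, G, J, H
Reachable nodes: 18 of 21 total.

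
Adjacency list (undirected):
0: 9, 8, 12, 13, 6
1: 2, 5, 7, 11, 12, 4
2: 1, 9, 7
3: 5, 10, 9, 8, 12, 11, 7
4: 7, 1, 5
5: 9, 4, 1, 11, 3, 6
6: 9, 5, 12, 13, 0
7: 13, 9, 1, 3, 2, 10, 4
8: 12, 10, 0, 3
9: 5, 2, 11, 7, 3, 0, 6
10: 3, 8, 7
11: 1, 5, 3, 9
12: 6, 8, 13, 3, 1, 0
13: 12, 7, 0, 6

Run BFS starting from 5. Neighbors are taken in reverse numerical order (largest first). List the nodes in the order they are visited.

5 → 11 → 9 → 6 → 4 → 3 → 1 → 7 → 2 → 0 → 13 → 12 → 10 → 8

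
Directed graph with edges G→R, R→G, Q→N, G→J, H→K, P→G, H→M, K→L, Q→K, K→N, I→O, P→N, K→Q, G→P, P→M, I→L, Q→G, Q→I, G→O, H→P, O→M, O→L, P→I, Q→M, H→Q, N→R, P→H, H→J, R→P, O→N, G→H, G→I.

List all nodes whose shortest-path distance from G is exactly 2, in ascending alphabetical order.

Level 0: G
Level 1: H, I, J, O, P, R
Level 2: K, L, M, N, Q

K, L, M, N, Q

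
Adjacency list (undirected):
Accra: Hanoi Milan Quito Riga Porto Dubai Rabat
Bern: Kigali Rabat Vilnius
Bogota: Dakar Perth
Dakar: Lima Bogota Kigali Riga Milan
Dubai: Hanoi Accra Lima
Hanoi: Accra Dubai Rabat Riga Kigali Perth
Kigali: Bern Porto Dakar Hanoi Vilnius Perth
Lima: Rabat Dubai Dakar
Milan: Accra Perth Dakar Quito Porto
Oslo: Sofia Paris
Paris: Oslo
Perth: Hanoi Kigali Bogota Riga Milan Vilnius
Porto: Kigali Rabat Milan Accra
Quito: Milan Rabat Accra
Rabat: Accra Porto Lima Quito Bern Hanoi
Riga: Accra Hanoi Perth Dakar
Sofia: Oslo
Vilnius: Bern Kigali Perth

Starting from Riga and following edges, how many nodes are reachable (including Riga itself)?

15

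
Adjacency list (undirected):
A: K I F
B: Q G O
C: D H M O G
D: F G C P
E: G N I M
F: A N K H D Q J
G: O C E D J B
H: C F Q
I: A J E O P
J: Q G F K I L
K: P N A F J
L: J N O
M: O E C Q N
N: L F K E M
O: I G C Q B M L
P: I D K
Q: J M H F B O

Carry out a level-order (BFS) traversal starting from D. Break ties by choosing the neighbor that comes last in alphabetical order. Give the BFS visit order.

Visit D; enqueue P, G, F, C → queue [P, G, F, C]
Visit P; enqueue K, I → queue [G, F, C, K, I]
Visit G; enqueue O, J, E, B → queue [F, C, K, I, O, J, E, B]
Visit F; enqueue Q, N, H, A → queue [C, K, I, O, J, E, B, Q, N, H, A]
Visit C; enqueue M → queue [K, I, O, J, E, B, Q, N, H, A, M]
Visit K → queue [I, O, J, E, B, Q, N, H, A, M]
Visit I → queue [O, J, E, B, Q, N, H, A, M]
Visit O; enqueue L → queue [J, E, B, Q, N, H, A, M, L]
Visit J → queue [E, B, Q, N, H, A, M, L]
Visit E → queue [B, Q, N, H, A, M, L]
Visit B → queue [Q, N, H, A, M, L]
Visit Q → queue [N, H, A, M, L]
Visit N → queue [H, A, M, L]
Visit H → queue [A, M, L]
Visit A → queue [M, L]
Visit M → queue [L]
Visit L → queue []

D P G F C K I O J E B Q N H A M L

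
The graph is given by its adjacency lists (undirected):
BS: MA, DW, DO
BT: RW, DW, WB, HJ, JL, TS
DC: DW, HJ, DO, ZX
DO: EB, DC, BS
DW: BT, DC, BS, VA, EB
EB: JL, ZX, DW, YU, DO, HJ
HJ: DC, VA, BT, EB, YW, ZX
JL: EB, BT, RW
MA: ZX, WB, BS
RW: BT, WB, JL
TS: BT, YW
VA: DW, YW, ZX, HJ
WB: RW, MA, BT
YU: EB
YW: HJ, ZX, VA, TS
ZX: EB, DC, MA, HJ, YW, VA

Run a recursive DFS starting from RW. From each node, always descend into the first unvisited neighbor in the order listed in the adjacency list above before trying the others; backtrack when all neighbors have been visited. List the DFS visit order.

RW, BT, DW, DC, HJ, VA, YW, ZX, EB, JL, YU, DO, BS, MA, WB, TS

Visit RW
RW → BT
BT → DW
DW → DC
DC → HJ
HJ → VA
VA → YW
YW → ZX
ZX → EB
EB → JL
EB → YU
EB → DO
DO → BS
BS → MA
MA → WB
YW → TS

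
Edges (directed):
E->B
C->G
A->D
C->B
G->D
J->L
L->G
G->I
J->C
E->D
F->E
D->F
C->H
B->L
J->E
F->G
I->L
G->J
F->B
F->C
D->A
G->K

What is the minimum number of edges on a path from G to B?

Level 0: G
Level 1: D, I, J, K
Level 2: A, C, E, F, L
Level 3: B, H
B first appears at level 3.

3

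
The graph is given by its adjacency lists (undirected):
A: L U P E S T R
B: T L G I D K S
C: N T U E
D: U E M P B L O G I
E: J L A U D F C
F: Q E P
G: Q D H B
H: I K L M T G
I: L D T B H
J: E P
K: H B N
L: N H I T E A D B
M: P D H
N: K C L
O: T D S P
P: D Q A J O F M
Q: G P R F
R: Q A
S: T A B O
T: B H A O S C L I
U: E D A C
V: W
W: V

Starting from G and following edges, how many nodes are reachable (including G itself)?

21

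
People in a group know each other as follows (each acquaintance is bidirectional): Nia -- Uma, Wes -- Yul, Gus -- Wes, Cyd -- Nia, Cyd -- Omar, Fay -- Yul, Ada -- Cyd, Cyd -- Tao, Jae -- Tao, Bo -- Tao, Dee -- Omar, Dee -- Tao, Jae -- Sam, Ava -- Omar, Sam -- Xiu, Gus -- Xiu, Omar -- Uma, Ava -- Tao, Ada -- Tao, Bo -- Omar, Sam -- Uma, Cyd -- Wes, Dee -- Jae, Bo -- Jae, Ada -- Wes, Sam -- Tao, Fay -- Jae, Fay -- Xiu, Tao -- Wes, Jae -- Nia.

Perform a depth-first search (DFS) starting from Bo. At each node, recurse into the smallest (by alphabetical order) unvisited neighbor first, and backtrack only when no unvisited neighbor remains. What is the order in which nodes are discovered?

Bo Jae Dee Omar Ava Tao Ada Cyd Nia Uma Sam Xiu Fay Yul Wes Gus

Visit Bo
Bo → Jae
Jae → Dee
Dee → Omar
Omar → Ava
Ava → Tao
Tao → Ada
Ada → Cyd
Cyd → Nia
Nia → Uma
Uma → Sam
Sam → Xiu
Xiu → Fay
Fay → Yul
Yul → Wes
Wes → Gus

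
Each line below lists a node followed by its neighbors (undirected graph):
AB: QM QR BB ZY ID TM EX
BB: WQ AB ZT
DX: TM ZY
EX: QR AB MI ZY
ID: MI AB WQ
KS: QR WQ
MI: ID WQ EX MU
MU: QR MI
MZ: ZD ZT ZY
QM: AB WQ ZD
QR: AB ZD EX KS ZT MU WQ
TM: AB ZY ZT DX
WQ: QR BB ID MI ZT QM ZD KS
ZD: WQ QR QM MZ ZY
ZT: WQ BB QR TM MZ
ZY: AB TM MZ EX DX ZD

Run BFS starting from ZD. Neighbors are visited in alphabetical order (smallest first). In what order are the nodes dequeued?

Visit ZD; enqueue MZ, QM, QR, WQ, ZY → queue [MZ, QM, QR, WQ, ZY]
Visit MZ; enqueue ZT → queue [QM, QR, WQ, ZY, ZT]
Visit QM; enqueue AB → queue [QR, WQ, ZY, ZT, AB]
Visit QR; enqueue EX, KS, MU → queue [WQ, ZY, ZT, AB, EX, KS, MU]
Visit WQ; enqueue BB, ID, MI → queue [ZY, ZT, AB, EX, KS, MU, BB, ID, MI]
Visit ZY; enqueue DX, TM → queue [ZT, AB, EX, KS, MU, BB, ID, MI, DX, TM]
Visit ZT → queue [AB, EX, KS, MU, BB, ID, MI, DX, TM]
Visit AB → queue [EX, KS, MU, BB, ID, MI, DX, TM]
Visit EX → queue [KS, MU, BB, ID, MI, DX, TM]
Visit KS → queue [MU, BB, ID, MI, DX, TM]
Visit MU → queue [BB, ID, MI, DX, TM]
Visit BB → queue [ID, MI, DX, TM]
Visit ID → queue [MI, DX, TM]
Visit MI → queue [DX, TM]
Visit DX → queue [TM]
Visit TM → queue []

ZD, MZ, QM, QR, WQ, ZY, ZT, AB, EX, KS, MU, BB, ID, MI, DX, TM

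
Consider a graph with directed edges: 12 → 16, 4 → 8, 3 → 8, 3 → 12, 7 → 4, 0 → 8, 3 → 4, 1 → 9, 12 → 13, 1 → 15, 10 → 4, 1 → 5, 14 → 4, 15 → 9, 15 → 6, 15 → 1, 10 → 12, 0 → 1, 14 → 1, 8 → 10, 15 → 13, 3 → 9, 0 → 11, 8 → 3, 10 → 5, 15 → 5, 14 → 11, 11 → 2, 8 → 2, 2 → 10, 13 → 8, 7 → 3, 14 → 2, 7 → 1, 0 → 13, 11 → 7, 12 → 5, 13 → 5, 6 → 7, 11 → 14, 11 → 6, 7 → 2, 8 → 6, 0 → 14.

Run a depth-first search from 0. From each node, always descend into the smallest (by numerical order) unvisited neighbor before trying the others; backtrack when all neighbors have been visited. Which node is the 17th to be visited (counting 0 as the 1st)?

Visit 0
0 → 1
1 → 5
1 → 9
1 → 15
15 → 6
6 → 7
7 → 2
2 → 10
10 → 4
4 → 8
8 → 3
3 → 12
12 → 13
12 → 16
0 → 11
11 → 14

Visit order: 0, 1, 5, 9, 15, 6, 7, 2, 10, 4, 8, 3, 12, 13, 16, 11, 14

14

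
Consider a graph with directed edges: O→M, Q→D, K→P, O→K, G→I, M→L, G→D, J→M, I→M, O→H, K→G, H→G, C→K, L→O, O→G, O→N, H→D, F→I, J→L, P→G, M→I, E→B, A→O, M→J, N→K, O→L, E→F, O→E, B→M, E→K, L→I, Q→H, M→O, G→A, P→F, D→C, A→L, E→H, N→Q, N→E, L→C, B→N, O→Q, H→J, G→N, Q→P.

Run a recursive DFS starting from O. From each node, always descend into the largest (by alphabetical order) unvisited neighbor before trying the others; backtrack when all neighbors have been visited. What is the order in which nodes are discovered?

O Q P G N K E H J M L I C D F B A

Visit O
O → Q
Q → P
P → G
G → N
N → K
N → E
E → H
H → J
J → M
M → L
L → I
L → C
H → D
E → F
E → B
G → A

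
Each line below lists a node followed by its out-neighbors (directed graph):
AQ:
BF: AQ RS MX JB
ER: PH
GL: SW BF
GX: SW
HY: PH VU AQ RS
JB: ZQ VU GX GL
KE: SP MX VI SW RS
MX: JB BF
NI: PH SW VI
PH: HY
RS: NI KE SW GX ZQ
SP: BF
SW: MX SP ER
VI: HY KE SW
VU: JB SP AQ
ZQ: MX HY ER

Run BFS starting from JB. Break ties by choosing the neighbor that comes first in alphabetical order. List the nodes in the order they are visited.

JB, GL, GX, VU, ZQ, BF, SW, AQ, SP, ER, HY, MX, RS, PH, KE, NI, VI

Visit JB; enqueue GL, GX, VU, ZQ → queue [GL, GX, VU, ZQ]
Visit GL; enqueue BF, SW → queue [GX, VU, ZQ, BF, SW]
Visit GX → queue [VU, ZQ, BF, SW]
Visit VU; enqueue AQ, SP → queue [ZQ, BF, SW, AQ, SP]
Visit ZQ; enqueue ER, HY, MX → queue [BF, SW, AQ, SP, ER, HY, MX]
Visit BF; enqueue RS → queue [SW, AQ, SP, ER, HY, MX, RS]
Visit SW → queue [AQ, SP, ER, HY, MX, RS]
Visit AQ → queue [SP, ER, HY, MX, RS]
Visit SP → queue [ER, HY, MX, RS]
Visit ER; enqueue PH → queue [HY, MX, RS, PH]
Visit HY → queue [MX, RS, PH]
Visit MX → queue [RS, PH]
Visit RS; enqueue KE, NI → queue [PH, KE, NI]
Visit PH → queue [KE, NI]
Visit KE; enqueue VI → queue [NI, VI]
Visit NI → queue [VI]
Visit VI → queue []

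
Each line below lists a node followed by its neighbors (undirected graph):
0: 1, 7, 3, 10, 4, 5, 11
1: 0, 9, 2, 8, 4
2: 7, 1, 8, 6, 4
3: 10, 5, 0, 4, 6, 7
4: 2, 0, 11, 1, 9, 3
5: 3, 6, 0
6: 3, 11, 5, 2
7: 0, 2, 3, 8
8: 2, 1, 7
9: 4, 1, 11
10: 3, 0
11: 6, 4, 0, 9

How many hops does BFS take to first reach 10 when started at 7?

2

Level 0: 7
Level 1: 0, 2, 3, 8
Level 2: 1, 4, 5, 6, 10, 11
Level 3: 9
10 first appears at level 2.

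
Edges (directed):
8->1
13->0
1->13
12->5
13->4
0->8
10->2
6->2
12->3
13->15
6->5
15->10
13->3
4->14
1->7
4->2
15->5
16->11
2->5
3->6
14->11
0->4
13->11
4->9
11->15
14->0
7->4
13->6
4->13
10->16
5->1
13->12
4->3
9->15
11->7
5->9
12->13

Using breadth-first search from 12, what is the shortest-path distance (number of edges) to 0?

2

Level 0: 12
Level 1: 3, 5, 13
Level 2: 0, 1, 4, 6, 9, 11, 15
Level 3: 2, 7, 8, 10, 14
Level 4: 16
0 first appears at level 2.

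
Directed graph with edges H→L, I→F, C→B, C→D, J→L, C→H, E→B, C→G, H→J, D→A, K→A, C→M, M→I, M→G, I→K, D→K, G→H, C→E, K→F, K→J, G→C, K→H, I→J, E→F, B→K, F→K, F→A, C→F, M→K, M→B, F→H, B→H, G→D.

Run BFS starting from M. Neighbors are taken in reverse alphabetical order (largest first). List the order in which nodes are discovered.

Visit M; enqueue K, I, G, B → queue [K, I, G, B]
Visit K; enqueue J, H, F, A → queue [I, G, B, J, H, F, A]
Visit I → queue [G, B, J, H, F, A]
Visit G; enqueue D, C → queue [B, J, H, F, A, D, C]
Visit B → queue [J, H, F, A, D, C]
Visit J; enqueue L → queue [H, F, A, D, C, L]
Visit H → queue [F, A, D, C, L]
Visit F → queue [A, D, C, L]
Visit A → queue [D, C, L]
Visit D → queue [C, L]
Visit C; enqueue E → queue [L, E]
Visit L → queue [E]
Visit E → queue []

M, K, I, G, B, J, H, F, A, D, C, L, E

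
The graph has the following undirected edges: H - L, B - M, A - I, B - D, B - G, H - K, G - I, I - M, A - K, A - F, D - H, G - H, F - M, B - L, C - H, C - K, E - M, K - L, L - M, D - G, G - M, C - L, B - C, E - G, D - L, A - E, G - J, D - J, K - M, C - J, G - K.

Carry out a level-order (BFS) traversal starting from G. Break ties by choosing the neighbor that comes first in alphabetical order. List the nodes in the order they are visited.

G -> B -> D -> E -> H -> I -> J -> K -> M -> C -> L -> A -> F

Visit G; enqueue B, D, E, H, I, J, K, M → queue [B, D, E, H, I, J, K, M]
Visit B; enqueue C, L → queue [D, E, H, I, J, K, M, C, L]
Visit D → queue [E, H, I, J, K, M, C, L]
Visit E; enqueue A → queue [H, I, J, K, M, C, L, A]
Visit H → queue [I, J, K, M, C, L, A]
Visit I → queue [J, K, M, C, L, A]
Visit J → queue [K, M, C, L, A]
Visit K → queue [M, C, L, A]
Visit M; enqueue F → queue [C, L, A, F]
Visit C → queue [L, A, F]
Visit L → queue [A, F]
Visit A → queue [F]
Visit F → queue []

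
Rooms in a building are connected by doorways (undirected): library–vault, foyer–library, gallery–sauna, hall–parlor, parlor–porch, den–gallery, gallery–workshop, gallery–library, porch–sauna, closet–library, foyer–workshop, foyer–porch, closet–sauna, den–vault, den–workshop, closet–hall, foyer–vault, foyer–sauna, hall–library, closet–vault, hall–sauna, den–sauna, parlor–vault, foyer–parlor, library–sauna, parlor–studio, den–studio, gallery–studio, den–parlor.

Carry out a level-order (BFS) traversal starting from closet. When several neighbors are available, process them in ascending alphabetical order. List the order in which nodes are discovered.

Visit closet; enqueue hall, library, sauna, vault → queue [hall, library, sauna, vault]
Visit hall; enqueue parlor → queue [library, sauna, vault, parlor]
Visit library; enqueue foyer, gallery → queue [sauna, vault, parlor, foyer, gallery]
Visit sauna; enqueue den, porch → queue [vault, parlor, foyer, gallery, den, porch]
Visit vault → queue [parlor, foyer, gallery, den, porch]
Visit parlor; enqueue studio → queue [foyer, gallery, den, porch, studio]
Visit foyer; enqueue workshop → queue [gallery, den, porch, studio, workshop]
Visit gallery → queue [den, porch, studio, workshop]
Visit den → queue [porch, studio, workshop]
Visit porch → queue [studio, workshop]
Visit studio → queue [workshop]
Visit workshop → queue []

closet, hall, library, sauna, vault, parlor, foyer, gallery, den, porch, studio, workshop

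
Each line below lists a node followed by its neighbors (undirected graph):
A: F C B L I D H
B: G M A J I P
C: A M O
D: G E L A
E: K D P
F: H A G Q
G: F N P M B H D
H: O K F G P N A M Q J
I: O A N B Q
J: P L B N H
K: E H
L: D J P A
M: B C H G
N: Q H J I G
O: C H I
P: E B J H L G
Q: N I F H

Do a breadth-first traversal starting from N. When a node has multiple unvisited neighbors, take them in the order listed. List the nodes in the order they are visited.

Visit N; enqueue Q, H, J, I, G → queue [Q, H, J, I, G]
Visit Q; enqueue F → queue [H, J, I, G, F]
Visit H; enqueue O, K, P, A, M → queue [J, I, G, F, O, K, P, A, M]
Visit J; enqueue L, B → queue [I, G, F, O, K, P, A, M, L, B]
Visit I → queue [G, F, O, K, P, A, M, L, B]
Visit G; enqueue D → queue [F, O, K, P, A, M, L, B, D]
Visit F → queue [O, K, P, A, M, L, B, D]
Visit O; enqueue C → queue [K, P, A, M, L, B, D, C]
Visit K; enqueue E → queue [P, A, M, L, B, D, C, E]
Visit P → queue [A, M, L, B, D, C, E]
Visit A → queue [M, L, B, D, C, E]
Visit M → queue [L, B, D, C, E]
Visit L → queue [B, D, C, E]
Visit B → queue [D, C, E]
Visit D → queue [C, E]
Visit C → queue [E]
Visit E → queue []

N Q H J I G F O K P A M L B D C E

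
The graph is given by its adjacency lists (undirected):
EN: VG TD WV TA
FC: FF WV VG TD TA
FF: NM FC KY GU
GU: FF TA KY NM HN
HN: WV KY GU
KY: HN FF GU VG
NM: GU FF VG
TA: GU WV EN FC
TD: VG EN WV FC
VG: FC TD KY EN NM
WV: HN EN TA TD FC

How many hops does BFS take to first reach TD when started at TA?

2

Level 0: TA
Level 1: EN, FC, GU, WV
Level 2: FF, HN, KY, NM, TD, VG
TD first appears at level 2.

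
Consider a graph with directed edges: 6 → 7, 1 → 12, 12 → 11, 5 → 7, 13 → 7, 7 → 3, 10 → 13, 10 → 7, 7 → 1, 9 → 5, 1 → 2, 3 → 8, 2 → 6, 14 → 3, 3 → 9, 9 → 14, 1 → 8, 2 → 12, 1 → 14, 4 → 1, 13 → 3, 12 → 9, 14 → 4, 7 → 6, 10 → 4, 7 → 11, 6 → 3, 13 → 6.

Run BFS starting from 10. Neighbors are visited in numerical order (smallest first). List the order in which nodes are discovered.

Visit 10; enqueue 4, 7, 13 → queue [4, 7, 13]
Visit 4; enqueue 1 → queue [7, 13, 1]
Visit 7; enqueue 3, 6, 11 → queue [13, 1, 3, 6, 11]
Visit 13 → queue [1, 3, 6, 11]
Visit 1; enqueue 2, 8, 12, 14 → queue [3, 6, 11, 2, 8, 12, 14]
Visit 3; enqueue 9 → queue [6, 11, 2, 8, 12, 14, 9]
Visit 6 → queue [11, 2, 8, 12, 14, 9]
Visit 11 → queue [2, 8, 12, 14, 9]
Visit 2 → queue [8, 12, 14, 9]
Visit 8 → queue [12, 14, 9]
Visit 12 → queue [14, 9]
Visit 14 → queue [9]
Visit 9; enqueue 5 → queue [5]
Visit 5 → queue []

10 4 7 13 1 3 6 11 2 8 12 14 9 5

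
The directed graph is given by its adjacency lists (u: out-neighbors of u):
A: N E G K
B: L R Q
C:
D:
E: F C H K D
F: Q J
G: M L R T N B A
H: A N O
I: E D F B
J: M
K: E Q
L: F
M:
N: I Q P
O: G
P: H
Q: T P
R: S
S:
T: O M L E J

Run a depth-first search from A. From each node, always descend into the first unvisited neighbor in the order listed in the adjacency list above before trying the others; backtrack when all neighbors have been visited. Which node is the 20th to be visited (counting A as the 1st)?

D

Visit A
A → N
N → I
I → E
E → F
F → Q
Q → T
T → O
O → G
G → M
G → L
G → R
R → S
G → B
T → J
Q → P
P → H
E → C
E → K
E → D

Visit order: A, N, I, E, F, Q, T, O, G, M, L, R, S, B, J, P, H, C, K, D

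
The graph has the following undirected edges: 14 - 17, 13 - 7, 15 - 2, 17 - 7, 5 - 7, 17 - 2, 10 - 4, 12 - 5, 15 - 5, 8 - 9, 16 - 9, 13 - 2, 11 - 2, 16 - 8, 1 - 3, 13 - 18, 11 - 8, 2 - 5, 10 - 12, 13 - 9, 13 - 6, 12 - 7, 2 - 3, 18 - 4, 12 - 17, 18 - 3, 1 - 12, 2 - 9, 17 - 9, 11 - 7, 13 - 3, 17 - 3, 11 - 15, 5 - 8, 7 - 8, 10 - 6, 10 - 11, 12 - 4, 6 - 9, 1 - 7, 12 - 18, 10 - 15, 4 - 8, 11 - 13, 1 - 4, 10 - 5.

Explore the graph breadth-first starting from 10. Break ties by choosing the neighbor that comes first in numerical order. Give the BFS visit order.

Visit 10; enqueue 4, 5, 6, 11, 12, 15 → queue [4, 5, 6, 11, 12, 15]
Visit 4; enqueue 1, 8, 18 → queue [5, 6, 11, 12, 15, 1, 8, 18]
Visit 5; enqueue 2, 7 → queue [6, 11, 12, 15, 1, 8, 18, 2, 7]
Visit 6; enqueue 9, 13 → queue [11, 12, 15, 1, 8, 18, 2, 7, 9, 13]
Visit 11 → queue [12, 15, 1, 8, 18, 2, 7, 9, 13]
Visit 12; enqueue 17 → queue [15, 1, 8, 18, 2, 7, 9, 13, 17]
Visit 15 → queue [1, 8, 18, 2, 7, 9, 13, 17]
Visit 1; enqueue 3 → queue [8, 18, 2, 7, 9, 13, 17, 3]
Visit 8; enqueue 16 → queue [18, 2, 7, 9, 13, 17, 3, 16]
Visit 18 → queue [2, 7, 9, 13, 17, 3, 16]
Visit 2 → queue [7, 9, 13, 17, 3, 16]
Visit 7 → queue [9, 13, 17, 3, 16]
Visit 9 → queue [13, 17, 3, 16]
Visit 13 → queue [17, 3, 16]
Visit 17; enqueue 14 → queue [3, 16, 14]
Visit 3 → queue [16, 14]
Visit 16 → queue [14]
Visit 14 → queue []

10 → 4 → 5 → 6 → 11 → 12 → 15 → 1 → 8 → 18 → 2 → 7 → 9 → 13 → 17 → 3 → 16 → 14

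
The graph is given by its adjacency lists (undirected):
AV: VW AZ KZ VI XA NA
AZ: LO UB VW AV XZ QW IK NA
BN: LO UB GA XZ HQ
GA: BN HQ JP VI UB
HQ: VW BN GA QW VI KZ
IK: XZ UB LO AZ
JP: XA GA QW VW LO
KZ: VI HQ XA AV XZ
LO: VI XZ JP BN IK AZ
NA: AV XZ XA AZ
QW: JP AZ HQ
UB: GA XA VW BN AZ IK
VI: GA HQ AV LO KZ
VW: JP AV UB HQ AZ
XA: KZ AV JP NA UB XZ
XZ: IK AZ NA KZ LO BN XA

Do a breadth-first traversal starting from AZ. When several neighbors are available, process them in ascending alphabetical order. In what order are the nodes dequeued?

Visit AZ; enqueue AV, IK, LO, NA, QW, UB, VW, XZ → queue [AV, IK, LO, NA, QW, UB, VW, XZ]
Visit AV; enqueue KZ, VI, XA → queue [IK, LO, NA, QW, UB, VW, XZ, KZ, VI, XA]
Visit IK → queue [LO, NA, QW, UB, VW, XZ, KZ, VI, XA]
Visit LO; enqueue BN, JP → queue [NA, QW, UB, VW, XZ, KZ, VI, XA, BN, JP]
Visit NA → queue [QW, UB, VW, XZ, KZ, VI, XA, BN, JP]
Visit QW; enqueue HQ → queue [UB, VW, XZ, KZ, VI, XA, BN, JP, HQ]
Visit UB; enqueue GA → queue [VW, XZ, KZ, VI, XA, BN, JP, HQ, GA]
Visit VW → queue [XZ, KZ, VI, XA, BN, JP, HQ, GA]
Visit XZ → queue [KZ, VI, XA, BN, JP, HQ, GA]
Visit KZ → queue [VI, XA, BN, JP, HQ, GA]
Visit VI → queue [XA, BN, JP, HQ, GA]
Visit XA → queue [BN, JP, HQ, GA]
Visit BN → queue [JP, HQ, GA]
Visit JP → queue [HQ, GA]
Visit HQ → queue [GA]
Visit GA → queue []

AZ, AV, IK, LO, NA, QW, UB, VW, XZ, KZ, VI, XA, BN, JP, HQ, GA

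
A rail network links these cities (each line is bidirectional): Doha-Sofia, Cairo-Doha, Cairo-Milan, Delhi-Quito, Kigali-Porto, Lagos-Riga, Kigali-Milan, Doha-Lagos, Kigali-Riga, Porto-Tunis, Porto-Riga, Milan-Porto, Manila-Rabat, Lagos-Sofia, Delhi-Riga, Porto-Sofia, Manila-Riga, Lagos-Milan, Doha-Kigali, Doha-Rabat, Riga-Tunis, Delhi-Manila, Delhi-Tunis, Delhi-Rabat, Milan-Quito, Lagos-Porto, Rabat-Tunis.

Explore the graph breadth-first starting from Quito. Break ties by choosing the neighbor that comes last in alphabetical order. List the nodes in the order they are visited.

Quito, Milan, Delhi, Porto, Lagos, Kigali, Cairo, Tunis, Riga, Rabat, Manila, Sofia, Doha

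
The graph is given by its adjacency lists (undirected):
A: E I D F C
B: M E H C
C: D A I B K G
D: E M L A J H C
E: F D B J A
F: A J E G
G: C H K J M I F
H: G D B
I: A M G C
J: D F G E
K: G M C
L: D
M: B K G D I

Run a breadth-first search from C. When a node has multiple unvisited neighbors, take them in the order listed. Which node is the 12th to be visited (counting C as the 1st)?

H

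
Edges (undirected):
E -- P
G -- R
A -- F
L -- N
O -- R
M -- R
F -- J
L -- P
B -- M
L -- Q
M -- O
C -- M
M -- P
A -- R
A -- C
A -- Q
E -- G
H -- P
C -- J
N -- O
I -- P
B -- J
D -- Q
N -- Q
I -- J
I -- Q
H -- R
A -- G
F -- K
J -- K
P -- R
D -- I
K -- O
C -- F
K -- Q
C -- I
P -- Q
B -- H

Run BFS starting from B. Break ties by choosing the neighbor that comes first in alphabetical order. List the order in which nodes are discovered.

Visit B; enqueue H, J, M → queue [H, J, M]
Visit H; enqueue P, R → queue [J, M, P, R]
Visit J; enqueue C, F, I, K → queue [M, P, R, C, F, I, K]
Visit M; enqueue O → queue [P, R, C, F, I, K, O]
Visit P; enqueue E, L, Q → queue [R, C, F, I, K, O, E, L, Q]
Visit R; enqueue A, G → queue [C, F, I, K, O, E, L, Q, A, G]
Visit C → queue [F, I, K, O, E, L, Q, A, G]
Visit F → queue [I, K, O, E, L, Q, A, G]
Visit I; enqueue D → queue [K, O, E, L, Q, A, G, D]
Visit K → queue [O, E, L, Q, A, G, D]
Visit O; enqueue N → queue [E, L, Q, A, G, D, N]
Visit E → queue [L, Q, A, G, D, N]
Visit L → queue [Q, A, G, D, N]
Visit Q → queue [A, G, D, N]
Visit A → queue [G, D, N]
Visit G → queue [D, N]
Visit D → queue [N]
Visit N → queue []

B H J M P R C F I K O E L Q A G D N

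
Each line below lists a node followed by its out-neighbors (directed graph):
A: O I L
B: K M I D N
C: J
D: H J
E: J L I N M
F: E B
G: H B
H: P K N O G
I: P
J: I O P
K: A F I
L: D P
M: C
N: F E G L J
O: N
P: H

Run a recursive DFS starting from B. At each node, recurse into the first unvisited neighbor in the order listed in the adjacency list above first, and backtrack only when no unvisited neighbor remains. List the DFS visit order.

Visit B
B → K
K → A
A → O
O → N
N → F
F → E
E → J
J → I
I → P
P → H
H → G
E → L
L → D
E → M
M → C

B K A O N F E J I P H G L D M C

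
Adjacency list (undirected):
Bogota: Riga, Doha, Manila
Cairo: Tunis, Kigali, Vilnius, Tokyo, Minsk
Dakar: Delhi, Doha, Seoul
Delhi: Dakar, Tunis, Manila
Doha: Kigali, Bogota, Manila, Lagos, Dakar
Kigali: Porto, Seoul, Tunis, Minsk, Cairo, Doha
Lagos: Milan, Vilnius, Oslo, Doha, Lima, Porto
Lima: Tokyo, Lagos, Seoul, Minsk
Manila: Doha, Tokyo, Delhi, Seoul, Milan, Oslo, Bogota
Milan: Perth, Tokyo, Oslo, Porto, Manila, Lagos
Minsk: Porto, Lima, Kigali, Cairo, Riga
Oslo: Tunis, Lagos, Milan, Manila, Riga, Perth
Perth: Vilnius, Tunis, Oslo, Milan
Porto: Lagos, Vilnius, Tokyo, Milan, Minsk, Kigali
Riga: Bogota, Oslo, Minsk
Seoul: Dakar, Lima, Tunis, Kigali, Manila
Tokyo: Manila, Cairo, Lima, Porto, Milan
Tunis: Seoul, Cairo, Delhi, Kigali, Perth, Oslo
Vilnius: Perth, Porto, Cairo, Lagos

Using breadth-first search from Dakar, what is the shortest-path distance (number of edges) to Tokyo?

3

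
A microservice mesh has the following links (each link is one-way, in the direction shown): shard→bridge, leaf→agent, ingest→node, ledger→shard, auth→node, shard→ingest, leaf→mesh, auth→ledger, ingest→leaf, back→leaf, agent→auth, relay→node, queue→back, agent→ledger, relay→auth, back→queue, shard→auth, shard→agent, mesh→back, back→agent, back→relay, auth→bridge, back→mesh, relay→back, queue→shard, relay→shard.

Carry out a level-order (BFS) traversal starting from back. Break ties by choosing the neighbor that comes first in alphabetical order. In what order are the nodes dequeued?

back → agent → leaf → mesh → queue → relay → auth → ledger → shard → node → bridge → ingest

Visit back; enqueue agent, leaf, mesh, queue, relay → queue [agent, leaf, mesh, queue, relay]
Visit agent; enqueue auth, ledger → queue [leaf, mesh, queue, relay, auth, ledger]
Visit leaf → queue [mesh, queue, relay, auth, ledger]
Visit mesh → queue [queue, relay, auth, ledger]
Visit queue; enqueue shard → queue [relay, auth, ledger, shard]
Visit relay; enqueue node → queue [auth, ledger, shard, node]
Visit auth; enqueue bridge → queue [ledger, shard, node, bridge]
Visit ledger → queue [shard, node, bridge]
Visit shard; enqueue ingest → queue [node, bridge, ingest]
Visit node → queue [bridge, ingest]
Visit bridge → queue [ingest]
Visit ingest → queue []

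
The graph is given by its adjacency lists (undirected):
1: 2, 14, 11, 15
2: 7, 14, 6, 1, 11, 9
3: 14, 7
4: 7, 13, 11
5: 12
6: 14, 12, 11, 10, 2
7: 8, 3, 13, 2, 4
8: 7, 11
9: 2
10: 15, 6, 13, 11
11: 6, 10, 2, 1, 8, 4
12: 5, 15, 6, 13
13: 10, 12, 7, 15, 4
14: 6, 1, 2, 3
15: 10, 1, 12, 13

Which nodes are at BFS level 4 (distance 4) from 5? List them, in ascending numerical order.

Level 0: 5
Level 1: 12
Level 2: 6, 13, 15
Level 3: 1, 2, 4, 7, 10, 11, 14
Level 4: 3, 8, 9

3, 8, 9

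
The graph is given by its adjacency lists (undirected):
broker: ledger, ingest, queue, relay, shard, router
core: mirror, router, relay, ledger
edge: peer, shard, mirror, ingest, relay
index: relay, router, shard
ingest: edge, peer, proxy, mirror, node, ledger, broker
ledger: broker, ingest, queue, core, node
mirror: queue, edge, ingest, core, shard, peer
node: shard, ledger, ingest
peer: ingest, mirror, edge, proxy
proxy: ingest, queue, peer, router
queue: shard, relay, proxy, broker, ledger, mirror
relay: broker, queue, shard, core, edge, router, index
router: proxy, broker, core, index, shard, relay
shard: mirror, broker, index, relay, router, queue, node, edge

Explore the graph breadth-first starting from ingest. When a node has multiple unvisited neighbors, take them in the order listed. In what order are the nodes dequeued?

Visit ingest; enqueue edge, peer, proxy, mirror, node, ledger, broker → queue [edge, peer, proxy, mirror, node, ledger, broker]
Visit edge; enqueue shard, relay → queue [peer, proxy, mirror, node, ledger, broker, shard, relay]
Visit peer → queue [proxy, mirror, node, ledger, broker, shard, relay]
Visit proxy; enqueue queue, router → queue [mirror, node, ledger, broker, shard, relay, queue, router]
Visit mirror; enqueue core → queue [node, ledger, broker, shard, relay, queue, router, core]
Visit node → queue [ledger, broker, shard, relay, queue, router, core]
Visit ledger → queue [broker, shard, relay, queue, router, core]
Visit broker → queue [shard, relay, queue, router, core]
Visit shard; enqueue index → queue [relay, queue, router, core, index]
Visit relay → queue [queue, router, core, index]
Visit queue → queue [router, core, index]
Visit router → queue [core, index]
Visit core → queue [index]
Visit index → queue []

ingest -> edge -> peer -> proxy -> mirror -> node -> ledger -> broker -> shard -> relay -> queue -> router -> core -> index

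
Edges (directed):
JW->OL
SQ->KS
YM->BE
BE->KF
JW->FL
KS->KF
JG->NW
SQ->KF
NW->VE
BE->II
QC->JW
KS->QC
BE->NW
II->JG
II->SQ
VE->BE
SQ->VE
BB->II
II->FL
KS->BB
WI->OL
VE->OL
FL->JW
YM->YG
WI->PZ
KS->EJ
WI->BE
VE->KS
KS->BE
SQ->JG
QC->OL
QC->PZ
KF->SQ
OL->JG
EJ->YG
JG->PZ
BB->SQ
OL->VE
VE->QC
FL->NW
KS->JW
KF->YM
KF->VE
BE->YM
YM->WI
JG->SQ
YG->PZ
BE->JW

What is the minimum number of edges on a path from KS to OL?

2

Level 0: KS
Level 1: BB, BE, EJ, JW, KF, QC
Level 2: FL, II, NW, OL, PZ, SQ, VE, YG, YM
Level 3: JG, WI
OL first appears at level 2.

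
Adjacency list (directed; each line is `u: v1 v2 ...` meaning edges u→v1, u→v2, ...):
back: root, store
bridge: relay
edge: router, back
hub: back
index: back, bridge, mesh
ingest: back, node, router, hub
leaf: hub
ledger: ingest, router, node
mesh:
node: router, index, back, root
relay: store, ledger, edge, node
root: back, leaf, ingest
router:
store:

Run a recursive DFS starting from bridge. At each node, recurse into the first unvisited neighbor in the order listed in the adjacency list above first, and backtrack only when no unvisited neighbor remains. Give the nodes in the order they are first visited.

bridge → relay → store → ledger → ingest → back → root → leaf → hub → node → router → index → mesh → edge

Visit bridge
bridge → relay
relay → store
relay → ledger
ledger → ingest
ingest → back
back → root
root → leaf
leaf → hub
ingest → node
node → router
node → index
index → mesh
relay → edge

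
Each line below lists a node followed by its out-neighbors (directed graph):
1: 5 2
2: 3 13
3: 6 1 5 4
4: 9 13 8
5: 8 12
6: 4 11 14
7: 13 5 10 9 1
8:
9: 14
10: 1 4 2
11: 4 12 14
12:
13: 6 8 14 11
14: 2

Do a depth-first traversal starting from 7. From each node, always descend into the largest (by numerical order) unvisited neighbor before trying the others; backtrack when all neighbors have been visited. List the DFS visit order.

Visit 7
7 → 13
13 → 14
14 → 2
2 → 3
3 → 6
6 → 11
11 → 12
11 → 4
4 → 9
4 → 8
3 → 5
3 → 1
7 → 10

7, 13, 14, 2, 3, 6, 11, 12, 4, 9, 8, 5, 1, 10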